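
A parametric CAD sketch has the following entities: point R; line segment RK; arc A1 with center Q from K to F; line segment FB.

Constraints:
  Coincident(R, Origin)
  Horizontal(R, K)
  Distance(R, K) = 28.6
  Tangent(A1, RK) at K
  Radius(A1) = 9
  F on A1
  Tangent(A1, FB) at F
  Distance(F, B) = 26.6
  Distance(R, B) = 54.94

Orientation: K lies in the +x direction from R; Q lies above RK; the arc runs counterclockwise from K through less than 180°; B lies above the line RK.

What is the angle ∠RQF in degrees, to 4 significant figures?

146.5°

Checks: |QF| = 9.000 ✓; ∠(QF, FB) = 90.00° ✓; |FB| = 26.60 ✓; |RB| = 54.94 ✓.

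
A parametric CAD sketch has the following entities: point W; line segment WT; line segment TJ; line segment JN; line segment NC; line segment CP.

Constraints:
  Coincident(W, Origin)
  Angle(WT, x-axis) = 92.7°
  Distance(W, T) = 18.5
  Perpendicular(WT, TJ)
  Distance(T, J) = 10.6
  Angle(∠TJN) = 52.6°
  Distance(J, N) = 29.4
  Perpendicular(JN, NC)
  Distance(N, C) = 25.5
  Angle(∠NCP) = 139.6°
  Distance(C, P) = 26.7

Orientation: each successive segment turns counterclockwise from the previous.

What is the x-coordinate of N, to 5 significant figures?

7.4775

The perpendicularity gives TJ at right angles to WT, so TJ runs at -177.30°; with |TJ| = 10.6, J = (-11.460, 17.980). ∠TJN = 52.6° gives JN at -49.900° from the x-axis; with |JN| = 29.4, N = (7.4775, -4.5086). So N.x = 7.4775.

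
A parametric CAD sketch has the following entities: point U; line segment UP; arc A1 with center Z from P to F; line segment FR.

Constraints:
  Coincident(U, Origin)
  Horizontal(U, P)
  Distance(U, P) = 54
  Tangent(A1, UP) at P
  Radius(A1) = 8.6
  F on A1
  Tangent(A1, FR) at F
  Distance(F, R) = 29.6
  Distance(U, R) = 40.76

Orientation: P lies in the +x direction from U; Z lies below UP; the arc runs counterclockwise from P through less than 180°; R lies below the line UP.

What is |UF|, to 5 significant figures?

47.127

U is at the origin; U and P share the same y with |UP| = 54.0 and P on the +x side, so P = (54.000, 0.0000). Tangency of A1 to UP means the radius ZP is perpendicular to UP, so Z = P + (0, -8.6) = (54.000, -8.6000). Since ZF ⟂ FR (tangency), |ZR| = √(8.6² + 29.6²) = 30.824 regardless of where F sits on A1. So R lies on both circle(U, 40.76) and circle(Z, 30.824); the below-UP intersection is R = (29.850, -27.755). F is the foot of the tangent from R: F = (46.988, -3.6208).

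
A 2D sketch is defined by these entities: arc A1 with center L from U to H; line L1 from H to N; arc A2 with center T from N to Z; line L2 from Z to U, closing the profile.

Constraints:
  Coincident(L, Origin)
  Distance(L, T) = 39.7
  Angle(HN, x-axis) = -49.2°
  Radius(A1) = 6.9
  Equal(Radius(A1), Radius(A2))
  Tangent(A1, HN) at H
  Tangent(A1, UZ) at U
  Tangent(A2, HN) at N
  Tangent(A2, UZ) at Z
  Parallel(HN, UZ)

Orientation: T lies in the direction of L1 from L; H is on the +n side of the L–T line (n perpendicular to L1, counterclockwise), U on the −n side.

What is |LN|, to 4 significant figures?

40.30

The slot axis is L1's direction at -49.2°, so u = (cos -49.2°, sin -49.2°) = (0.6534, -0.7570) and n = (−sin -49.2°, cos -49.2°) = (0.7570, 0.6534). L is at the origin and T lies 39.7 along u from L, so T = 39.7·u = (25.94, -30.05). Tangency of A1 to both parallel lines with radius 6.9 puts H and U at L ± 6.9·n: H = (5.223, 4.509), U = (-5.223, -4.509). Equal radii place N and Z the same way about T: N = T + 6.9·n = (31.16, -25.54), Z = T − 6.9·n = (20.72, -34.56). Then |LN| = |N − L| = 40.30.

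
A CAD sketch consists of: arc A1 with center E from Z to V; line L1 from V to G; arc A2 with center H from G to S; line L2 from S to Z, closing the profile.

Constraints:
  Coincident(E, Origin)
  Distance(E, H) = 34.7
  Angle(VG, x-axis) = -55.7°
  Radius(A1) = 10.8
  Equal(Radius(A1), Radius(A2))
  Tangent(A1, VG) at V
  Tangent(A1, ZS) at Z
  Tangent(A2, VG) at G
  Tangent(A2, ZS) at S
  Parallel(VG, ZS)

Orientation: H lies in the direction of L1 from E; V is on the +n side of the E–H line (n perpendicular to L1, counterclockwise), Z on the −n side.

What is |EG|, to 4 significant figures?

36.34

The slot axis is L1's direction at -55.7°, so u = (cos -55.7°, sin -55.7°) = (0.5635, -0.8261) and n = (−sin -55.7°, cos -55.7°) = (0.8261, 0.5635). E is at the origin and H lies 34.7 along u from E, so H = 34.7·u = (19.55, -28.67). Tangency of A1 to both parallel lines with radius 10.8 puts V and Z at E ± 10.8·n: V = (8.922, 6.086), Z = (-8.922, -6.086). Equal radii place G and S the same way about H: G = H + 10.8·n = (28.48, -22.58), S = H − 10.8·n = (10.63, -34.75). Then |EG| = |G − E| = 36.34.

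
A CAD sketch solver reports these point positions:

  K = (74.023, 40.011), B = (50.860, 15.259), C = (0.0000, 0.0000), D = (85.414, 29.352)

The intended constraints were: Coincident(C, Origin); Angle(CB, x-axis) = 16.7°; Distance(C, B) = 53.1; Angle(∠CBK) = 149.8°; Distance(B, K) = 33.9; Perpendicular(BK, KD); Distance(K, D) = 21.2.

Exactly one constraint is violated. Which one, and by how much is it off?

Distance(K, D) = 21.2 — off by 5.60.

C = (0.00, 0.00) ✓; CB at 16.70° ✓; |CB| = 53.10 ✓; ∠CBK = 149.8° ✓; |BK| = 33.90 ✓; ∠(BK, KD) = 90.00° ✓; |KD| = 15.60 ✗.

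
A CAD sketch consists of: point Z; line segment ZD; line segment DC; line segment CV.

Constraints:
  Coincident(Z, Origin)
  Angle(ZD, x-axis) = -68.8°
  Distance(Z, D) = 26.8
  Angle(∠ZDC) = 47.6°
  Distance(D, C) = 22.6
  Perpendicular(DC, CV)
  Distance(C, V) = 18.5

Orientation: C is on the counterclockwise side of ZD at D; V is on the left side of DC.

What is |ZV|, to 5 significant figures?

4.7090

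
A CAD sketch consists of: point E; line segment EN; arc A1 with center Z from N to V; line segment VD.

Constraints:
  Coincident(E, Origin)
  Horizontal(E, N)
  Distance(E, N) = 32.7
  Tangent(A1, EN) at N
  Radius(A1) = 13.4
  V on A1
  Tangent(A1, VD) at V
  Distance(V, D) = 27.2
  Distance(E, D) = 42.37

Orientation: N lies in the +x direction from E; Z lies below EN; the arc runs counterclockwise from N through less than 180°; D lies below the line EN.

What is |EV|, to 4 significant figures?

22.78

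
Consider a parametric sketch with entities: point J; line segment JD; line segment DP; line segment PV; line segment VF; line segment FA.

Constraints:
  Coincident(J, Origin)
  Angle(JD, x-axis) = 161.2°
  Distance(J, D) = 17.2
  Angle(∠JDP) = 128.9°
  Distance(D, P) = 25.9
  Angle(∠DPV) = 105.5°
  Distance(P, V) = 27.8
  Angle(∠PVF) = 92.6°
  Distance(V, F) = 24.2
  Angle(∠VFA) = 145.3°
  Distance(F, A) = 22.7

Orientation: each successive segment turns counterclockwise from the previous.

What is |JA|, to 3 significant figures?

14.4

∠PVF = 92.6° gives VF at 14.2° from the x-axis; with |VF| = 24.2, F = (-6.68, -29.0). ∠VFA = 145.3° gives FA at 48.9° from the x-axis; with |FA| = 22.7, A = (8.24, -11.9). Then |JA| = |A − J| = 14.4.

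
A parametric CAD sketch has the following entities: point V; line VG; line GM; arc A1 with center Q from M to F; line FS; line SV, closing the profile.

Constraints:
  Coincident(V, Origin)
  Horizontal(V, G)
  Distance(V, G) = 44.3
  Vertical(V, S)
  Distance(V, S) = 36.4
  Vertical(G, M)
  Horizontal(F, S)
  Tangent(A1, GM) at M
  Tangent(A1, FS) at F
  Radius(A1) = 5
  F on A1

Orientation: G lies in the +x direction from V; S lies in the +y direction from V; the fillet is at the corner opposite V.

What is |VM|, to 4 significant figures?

54.30

V is at the origin; VG is horizontal with |VG| = 44.3 and G on the +x side, so G = (44.30, 0.000). V and S share the same x with |VS| = 36.4 and S on the +y side, so S = (0.000, 36.40). The virtual corner opposite V is at (44.30, 36.40). Tangency of A1 to GM means the radius QM is perpendicular to GM and the tangent condition forces QF to be normal to FS, with radius 5.0, so the center Q sits 5.0 in from both sides at Q = (39.30, 31.40). That places the tangent points at M = (44.30, 31.40) on GM and F = (39.30, 36.40) on FS. Then |VM| = |M − V| = 54.30.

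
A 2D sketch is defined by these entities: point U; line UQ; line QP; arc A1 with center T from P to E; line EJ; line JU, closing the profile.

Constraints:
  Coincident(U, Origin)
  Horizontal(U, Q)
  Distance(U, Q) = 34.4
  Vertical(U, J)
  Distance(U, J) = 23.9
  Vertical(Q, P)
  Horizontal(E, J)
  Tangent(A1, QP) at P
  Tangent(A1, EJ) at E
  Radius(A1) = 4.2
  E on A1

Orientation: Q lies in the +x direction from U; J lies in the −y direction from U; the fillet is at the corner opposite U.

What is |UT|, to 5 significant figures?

36.057

U is at the origin; U and Q share the same y with |UQ| = 34.4 and Q on the +x side, so Q = (34.400, 0.0000). U and J share the same x with |UJ| = 23.9 and J on the −y side, so J = (0.0000, -23.900). The virtual corner opposite U is at (34.400, -23.900). The tangent condition forces TP to be normal to QP and A1 meets EJ tangentially, so TE is at right angles to EJ, with radius 4.2, so the center T sits 4.2 in from both sides at T = (30.200, -19.700). Then |UT| = |T − U| = 36.057.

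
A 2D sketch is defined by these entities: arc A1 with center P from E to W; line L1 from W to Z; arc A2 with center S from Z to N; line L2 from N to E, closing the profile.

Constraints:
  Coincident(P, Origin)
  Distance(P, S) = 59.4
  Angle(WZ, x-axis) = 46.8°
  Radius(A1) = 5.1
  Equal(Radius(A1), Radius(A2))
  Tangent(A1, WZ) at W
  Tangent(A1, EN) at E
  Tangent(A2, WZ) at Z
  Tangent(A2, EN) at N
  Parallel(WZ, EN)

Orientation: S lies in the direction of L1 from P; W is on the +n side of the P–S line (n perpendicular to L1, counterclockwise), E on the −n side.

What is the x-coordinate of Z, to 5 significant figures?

36.944

Tangency of A1 to both parallel lines with radius 5.1 puts W and E at P ± 5.1·n: W = (-3.7177, 3.4912), E = (3.7177, -3.4912). Equal radii place Z and N the same way about S: Z = S + 5.1·n = (36.944, 46.792), N = S − 5.1·n = (44.380, 39.810). So Z.x = 36.944.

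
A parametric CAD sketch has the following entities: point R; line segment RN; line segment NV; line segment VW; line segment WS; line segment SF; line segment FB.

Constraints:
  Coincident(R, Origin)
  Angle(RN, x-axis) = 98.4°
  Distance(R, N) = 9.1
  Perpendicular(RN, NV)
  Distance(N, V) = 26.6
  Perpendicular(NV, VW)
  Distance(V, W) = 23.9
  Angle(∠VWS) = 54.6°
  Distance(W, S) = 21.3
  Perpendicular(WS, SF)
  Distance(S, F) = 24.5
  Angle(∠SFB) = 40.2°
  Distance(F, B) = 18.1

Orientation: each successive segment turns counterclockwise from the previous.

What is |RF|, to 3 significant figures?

29.2

∠VWS = 54.6° gives WS at 43.8° from the x-axis; with |WS| = 21.3, S = (-8.78, -3.78). WS is perpendicular to SF, so SF runs at 134°; with |SF| = 24.5, F = (-25.7, 13.9). Then |RF| = |F − R| = 29.2.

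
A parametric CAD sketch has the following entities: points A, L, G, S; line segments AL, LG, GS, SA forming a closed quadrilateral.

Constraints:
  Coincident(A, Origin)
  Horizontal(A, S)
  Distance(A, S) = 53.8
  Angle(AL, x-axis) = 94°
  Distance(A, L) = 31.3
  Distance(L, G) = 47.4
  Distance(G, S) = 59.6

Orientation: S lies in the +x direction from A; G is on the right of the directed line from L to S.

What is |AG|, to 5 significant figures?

16.545

A is at the origin; AS is horizontal with |AS| = 53.8 and S in +x, so S = (53.8, 0). AL runs at 94.0° with |AL| = 31.3, so L = (-2.1834, 31.224). G is determined by |LG| = 47.4 and |GS| = 59.6 together: it lies at the intersection of circle(L, 47.4) and circle(S, 59.6). With |LS| = 64.102, the foot of the radical line on LS is 21.869 from L and the perpendicular offset is √(47.4² − 21.869²) = 42.054. Taking the right-of-LS solution: G = (-3.5685, -16.156).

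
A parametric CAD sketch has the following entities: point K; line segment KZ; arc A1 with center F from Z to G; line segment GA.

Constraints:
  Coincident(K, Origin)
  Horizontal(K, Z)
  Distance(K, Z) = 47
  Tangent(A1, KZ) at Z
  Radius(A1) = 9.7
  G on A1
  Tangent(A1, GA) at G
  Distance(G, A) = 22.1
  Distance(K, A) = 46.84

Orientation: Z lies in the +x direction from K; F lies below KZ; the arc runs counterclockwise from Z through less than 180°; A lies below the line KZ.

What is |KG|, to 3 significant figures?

38.4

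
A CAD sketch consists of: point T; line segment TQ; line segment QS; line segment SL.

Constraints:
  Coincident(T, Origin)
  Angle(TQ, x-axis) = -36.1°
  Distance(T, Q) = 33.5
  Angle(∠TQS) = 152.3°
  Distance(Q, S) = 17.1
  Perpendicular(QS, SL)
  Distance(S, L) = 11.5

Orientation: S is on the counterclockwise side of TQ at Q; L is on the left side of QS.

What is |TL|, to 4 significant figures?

46.94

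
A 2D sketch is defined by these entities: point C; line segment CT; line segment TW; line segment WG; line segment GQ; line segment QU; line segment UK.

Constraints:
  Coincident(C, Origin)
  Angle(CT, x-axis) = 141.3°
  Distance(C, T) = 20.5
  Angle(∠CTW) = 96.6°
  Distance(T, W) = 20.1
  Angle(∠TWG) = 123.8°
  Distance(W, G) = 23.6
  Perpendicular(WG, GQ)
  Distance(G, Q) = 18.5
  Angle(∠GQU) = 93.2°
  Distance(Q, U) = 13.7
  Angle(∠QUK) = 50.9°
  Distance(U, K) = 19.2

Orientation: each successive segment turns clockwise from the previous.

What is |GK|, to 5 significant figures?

4.4313

∠GQU = 93.2° gives QU at -175.10° from the x-axis; with |QU| = 13.7, U = (5.1708, 10.883). ∠QUK = 50.9° gives UK at 55.800° from the x-axis; with |UK| = 19.2, K = (15.963, 26.763). Then |GK| = |K − G| = 4.4313.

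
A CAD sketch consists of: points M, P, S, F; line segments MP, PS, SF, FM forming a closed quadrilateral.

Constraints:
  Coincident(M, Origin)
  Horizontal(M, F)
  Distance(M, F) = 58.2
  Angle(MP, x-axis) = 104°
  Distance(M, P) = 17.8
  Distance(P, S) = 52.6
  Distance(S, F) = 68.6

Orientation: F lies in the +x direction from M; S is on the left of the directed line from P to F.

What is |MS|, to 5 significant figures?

65.695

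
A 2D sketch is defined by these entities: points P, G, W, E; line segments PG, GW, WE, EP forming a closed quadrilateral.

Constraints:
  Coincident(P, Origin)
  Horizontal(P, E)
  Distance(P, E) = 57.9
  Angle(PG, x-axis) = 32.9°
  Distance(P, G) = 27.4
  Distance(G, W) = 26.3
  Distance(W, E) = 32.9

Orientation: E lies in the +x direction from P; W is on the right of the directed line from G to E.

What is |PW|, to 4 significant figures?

29.14

P is at the origin; P and E share the same y with |PE| = 57.9 and E in +x, so E = (57.9, 0). PG runs at 32.9° with |PG| = 27.4, so G = (23.01, 14.88). W is determined by |GW| = 26.3 and |WE| = 32.9 together: it lies at the intersection of circle(G, 26.3) and circle(E, 32.9). With |GE| = 37.94, the foot of the radical line on GE is 13.82 from G and the perpendicular offset is √(26.3² − 13.82²) = 22.38. Taking the right-of-GE solution: W = (26.94, -11.12).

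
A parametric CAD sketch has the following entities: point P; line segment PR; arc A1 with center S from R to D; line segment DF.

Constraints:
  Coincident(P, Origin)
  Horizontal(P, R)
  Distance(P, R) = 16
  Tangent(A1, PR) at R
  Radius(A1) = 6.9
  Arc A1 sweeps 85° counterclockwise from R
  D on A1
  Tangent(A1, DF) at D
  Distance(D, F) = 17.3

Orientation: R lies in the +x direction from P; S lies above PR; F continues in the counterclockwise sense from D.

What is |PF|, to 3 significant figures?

33.9

P is at the origin; P and R share the same y with |PR| = 16.0 and R on the +x side, so R = (16.0, 0.00). The tangent condition forces SR to be normal to PR, so S = R + (0, 6.9) = (16.0, 6.90). On A1, R sits at bearing -90° from S; an 85° counterclockwise sweep puts D at bearing -5°, so D = S + 6.9·(cos -5°, sin -5°) = (22.9, 6.30). A1 meets DF tangentially, so SD is at right angles to DF, so DF runs along (−sin -5°, cos -5°); with |DF| = 17.3, F = (24.4, 23.5). Then |PF| = |F − P| = 33.9.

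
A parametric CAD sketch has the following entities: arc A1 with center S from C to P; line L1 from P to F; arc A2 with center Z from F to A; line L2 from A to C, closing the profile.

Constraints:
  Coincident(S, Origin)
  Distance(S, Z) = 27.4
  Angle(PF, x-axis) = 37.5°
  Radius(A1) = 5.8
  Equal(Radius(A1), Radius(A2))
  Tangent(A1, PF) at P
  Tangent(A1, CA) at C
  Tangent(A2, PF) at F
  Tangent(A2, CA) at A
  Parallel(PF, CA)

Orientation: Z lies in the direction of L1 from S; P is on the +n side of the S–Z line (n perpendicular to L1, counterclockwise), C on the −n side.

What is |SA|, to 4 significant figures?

28.01

The slot axis is L1's direction at 37.5°, so u = (cos 37.5°, sin 37.5°) = (0.7934, 0.6088) and n = (−sin 37.5°, cos 37.5°) = (-0.6088, 0.7934). S is at the origin and Z lies 27.4 along u from S, so Z = 27.4·u = (21.74, 16.68). Tangency of A1 to both parallel lines with radius 5.8 puts P and C at S ± 5.8·n: P = (-3.531, 4.601), C = (3.531, -4.601). Equal radii place F and A the same way about Z: F = Z + 5.8·n = (18.21, 21.28), A = Z − 5.8·n = (25.27, 12.08). Then |SA| = |A − S| = 28.01.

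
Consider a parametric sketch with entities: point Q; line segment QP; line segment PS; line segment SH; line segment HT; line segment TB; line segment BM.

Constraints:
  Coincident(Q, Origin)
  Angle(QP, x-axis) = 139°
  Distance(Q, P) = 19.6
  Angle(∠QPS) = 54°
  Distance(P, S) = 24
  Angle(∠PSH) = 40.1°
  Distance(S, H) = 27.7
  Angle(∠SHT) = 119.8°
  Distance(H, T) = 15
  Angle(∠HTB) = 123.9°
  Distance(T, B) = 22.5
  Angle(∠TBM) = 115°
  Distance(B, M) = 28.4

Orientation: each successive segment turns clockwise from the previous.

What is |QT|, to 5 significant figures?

23.015

Q is at the origin; QP runs at 139.0° with length 19.6, so P = (-14.792, 12.859). ∠QPS = 54.0° gives PS at 13.000° from the x-axis; with |PS| = 24.0, S = (8.5926, 18.258). ∠PSH = 40.1° gives SH at -126.90° from the x-axis; with |SH| = 27.7, H = (-8.0391, -3.8937). ∠SHT = 119.8° gives HT at 172.90° from the x-axis; with |HT| = 15.0, T = (-22.924, -2.0397). Then |QT| = |T − Q| = 23.015.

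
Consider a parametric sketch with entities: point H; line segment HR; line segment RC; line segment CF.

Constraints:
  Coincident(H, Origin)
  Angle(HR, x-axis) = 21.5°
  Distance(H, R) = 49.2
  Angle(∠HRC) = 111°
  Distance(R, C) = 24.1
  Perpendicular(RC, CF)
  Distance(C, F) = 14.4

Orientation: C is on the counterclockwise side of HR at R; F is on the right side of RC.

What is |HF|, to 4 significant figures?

73.36

∠HRC = 111.0°, so RC runs at 21.5° + (180° − 111.0°) = 90.50° from the x-axis; with |RC| = 24.1, C = R + 24.1·(cos 90.50°, sin 90.50°) = (45.57, 42.13). RC ⟂ CF; with |CF| = 14.4 on the right of RC, F = C + 14.4·(1.000, 0.008727) = (59.97, 42.26). Then |HF| = |F − H| = 73.36.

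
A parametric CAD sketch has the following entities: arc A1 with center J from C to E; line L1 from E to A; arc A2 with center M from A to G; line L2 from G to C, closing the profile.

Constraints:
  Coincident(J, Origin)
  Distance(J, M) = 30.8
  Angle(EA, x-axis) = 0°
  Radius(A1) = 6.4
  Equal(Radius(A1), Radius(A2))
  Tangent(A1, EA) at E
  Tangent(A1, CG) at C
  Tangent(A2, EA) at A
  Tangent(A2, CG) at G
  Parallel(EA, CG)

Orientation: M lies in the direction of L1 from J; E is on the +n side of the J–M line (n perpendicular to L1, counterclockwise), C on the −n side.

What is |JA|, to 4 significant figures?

31.46

The slot axis is L1's direction at 0.0°, so u = (cos 0.0°, sin 0.0°) = (1.000, 0.000) and n = (−sin 0.0°, cos 0.0°) = (-0.000, 1.000). J is at the origin and M lies 30.8 along u from J, so M = 30.8·u = (30.80, 0.000). Tangency of A1 to both parallel lines with radius 6.4 puts E and C at J ± 6.4·n: E = (-0.000, 6.400), C = (0.000, -6.400). Equal radii place A and G the same way about M: A = M + 6.4·n = (30.80, 6.400), G = M − 6.4·n = (30.80, -6.400). Then |JA| = |A − J| = 31.46.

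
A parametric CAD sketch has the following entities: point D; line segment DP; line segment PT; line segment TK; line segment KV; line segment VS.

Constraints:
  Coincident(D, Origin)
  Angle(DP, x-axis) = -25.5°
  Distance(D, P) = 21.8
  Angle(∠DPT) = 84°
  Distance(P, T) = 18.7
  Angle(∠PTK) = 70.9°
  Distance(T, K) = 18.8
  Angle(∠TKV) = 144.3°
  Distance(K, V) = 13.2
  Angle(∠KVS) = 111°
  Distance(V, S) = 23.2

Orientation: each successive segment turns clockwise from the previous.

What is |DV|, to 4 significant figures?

3.729

D is at the origin; DP runs at -25.5° with length 21.8, so P = (19.68, -9.385). ∠DPT = 84.0° gives PT at -121.5° from the x-axis; with |PT| = 18.7, T = (9.906, -25.33). ∠PTK = 70.9° gives TK at 129.4° from the x-axis; with |TK| = 18.8, K = (-2.027, -10.80). ∠TKV = 144.3° gives KV at 93.70° from the x-axis; with |KV| = 13.2, V = (-2.879, 2.370). Then |DV| = |V − D| = 3.729.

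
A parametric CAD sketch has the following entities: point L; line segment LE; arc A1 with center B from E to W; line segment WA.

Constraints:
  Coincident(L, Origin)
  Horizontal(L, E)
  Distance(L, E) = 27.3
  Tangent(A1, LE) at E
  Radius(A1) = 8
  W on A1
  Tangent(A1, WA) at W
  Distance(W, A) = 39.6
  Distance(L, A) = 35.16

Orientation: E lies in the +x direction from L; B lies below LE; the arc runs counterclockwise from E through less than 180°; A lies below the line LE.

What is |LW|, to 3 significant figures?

21.1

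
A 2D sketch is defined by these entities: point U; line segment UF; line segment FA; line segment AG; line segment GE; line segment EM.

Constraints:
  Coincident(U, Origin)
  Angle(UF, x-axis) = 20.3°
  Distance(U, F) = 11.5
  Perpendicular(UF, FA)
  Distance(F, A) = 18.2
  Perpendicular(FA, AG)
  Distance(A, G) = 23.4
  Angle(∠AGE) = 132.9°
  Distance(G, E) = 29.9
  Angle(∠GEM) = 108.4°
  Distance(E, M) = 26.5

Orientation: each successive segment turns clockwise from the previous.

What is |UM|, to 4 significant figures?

33.28

U is at the origin; UF runs at 20.3° with length 11.5, so F = (10.79, 3.990). The perpendicularity gives FA at right angles to UF, so FA runs at -69.70°; with |FA| = 18.2, A = (17.10, -13.08). FA ⟂ AG, so AG runs at -159.7°; with |AG| = 23.4, G = (-4.847, -21.20). ∠AGE = 132.9° gives GE at 153.2° from the x-axis; with |GE| = 29.9, E = (-31.53, -7.717). ∠GEM = 108.4° gives EM at 81.60° from the x-axis; with |EM| = 26.5, M = (-27.66, 18.50). Then |UM| = |M − U| = 33.28.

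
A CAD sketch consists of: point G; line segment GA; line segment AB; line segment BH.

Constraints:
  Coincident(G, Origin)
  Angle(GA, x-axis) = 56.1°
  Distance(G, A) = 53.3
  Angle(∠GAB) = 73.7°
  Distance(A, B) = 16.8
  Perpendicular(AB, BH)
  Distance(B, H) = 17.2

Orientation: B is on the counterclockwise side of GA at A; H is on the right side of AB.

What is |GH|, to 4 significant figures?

68.38

G is at the origin; GA runs at 56.1° with length 53.3, so A = 53.3·(cos 56.1°, sin 56.1°) = (29.73, 44.24). ∠GAB = 73.7°, so AB runs at 56.1° + (180° − 73.7°) = 162.4° from the x-axis; with |AB| = 16.8, B = A + 16.8·(cos 162.4°, sin 162.4°) = (13.71, 49.32). AB ⟂ BH; with |BH| = 17.2 on the right of AB, H = B + 17.2·(0.3024, 0.9532) = (18.91, 65.71). Then |GH| = |H − G| = 68.38.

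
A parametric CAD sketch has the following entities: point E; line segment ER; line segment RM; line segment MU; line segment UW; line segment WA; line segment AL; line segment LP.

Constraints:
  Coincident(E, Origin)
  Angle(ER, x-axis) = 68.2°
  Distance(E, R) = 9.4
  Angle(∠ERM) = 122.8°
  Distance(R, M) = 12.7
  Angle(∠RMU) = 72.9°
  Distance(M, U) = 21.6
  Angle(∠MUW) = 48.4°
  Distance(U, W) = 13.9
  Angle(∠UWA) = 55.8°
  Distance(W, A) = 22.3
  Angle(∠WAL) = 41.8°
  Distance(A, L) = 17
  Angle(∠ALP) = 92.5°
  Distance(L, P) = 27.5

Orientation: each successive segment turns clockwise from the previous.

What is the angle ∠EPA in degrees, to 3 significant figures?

40.7°

E is at the origin; ER runs at 68.2° with length 9.4, so R = (3.49, 8.73). ∠ERM = 122.8° gives RM at 11.0° from the x-axis; with |RM| = 12.7, M = (16.0, 11.2). ∠RMU = 72.9° gives MU at -96.1° from the x-axis; with |MU| = 21.6, U = (13.7, -10.3). ∠MUW = 48.4° gives UW at 132° from the x-axis; with |UW| = 13.9, W = (4.31, -0.0458). ∠UWA = 55.8° gives WA at 8.10° from the x-axis; with |WA| = 22.3, A = (26.4, 3.10). ∠WAL = 41.8° gives AL at -130° from the x-axis; with |AL| = 17.0, L = (15.4, -9.91). ∠ALP = 92.5° gives LP at 142° from the x-axis; with |LP| = 27.5, P = (-6.35, 6.87). Then cos ∠EPA = PE·PA / (|PE||PA|), giving 40.7°.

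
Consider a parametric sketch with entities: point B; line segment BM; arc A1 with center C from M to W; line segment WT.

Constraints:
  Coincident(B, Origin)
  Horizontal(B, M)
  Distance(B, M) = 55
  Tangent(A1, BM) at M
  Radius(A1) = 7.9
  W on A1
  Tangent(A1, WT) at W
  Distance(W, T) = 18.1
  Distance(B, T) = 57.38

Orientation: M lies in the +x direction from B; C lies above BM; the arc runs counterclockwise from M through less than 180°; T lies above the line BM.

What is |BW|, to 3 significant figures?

62.6

Checks: ∠(CM, MB) = 90.00° ✓; |CW| = 7.900 ✓; ∠(CW, WT) = 90.00° ✓; |WT| = 18.10 ✓; |BT| = 57.38 ✓.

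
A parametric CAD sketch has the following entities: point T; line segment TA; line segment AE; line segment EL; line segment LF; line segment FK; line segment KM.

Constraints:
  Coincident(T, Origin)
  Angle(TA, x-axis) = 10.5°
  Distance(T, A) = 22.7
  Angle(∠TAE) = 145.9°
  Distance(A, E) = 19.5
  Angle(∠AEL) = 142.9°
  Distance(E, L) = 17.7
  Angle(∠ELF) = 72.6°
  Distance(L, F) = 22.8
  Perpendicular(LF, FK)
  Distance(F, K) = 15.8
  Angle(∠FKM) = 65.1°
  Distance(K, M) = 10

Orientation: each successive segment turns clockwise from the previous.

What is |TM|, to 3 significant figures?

34.7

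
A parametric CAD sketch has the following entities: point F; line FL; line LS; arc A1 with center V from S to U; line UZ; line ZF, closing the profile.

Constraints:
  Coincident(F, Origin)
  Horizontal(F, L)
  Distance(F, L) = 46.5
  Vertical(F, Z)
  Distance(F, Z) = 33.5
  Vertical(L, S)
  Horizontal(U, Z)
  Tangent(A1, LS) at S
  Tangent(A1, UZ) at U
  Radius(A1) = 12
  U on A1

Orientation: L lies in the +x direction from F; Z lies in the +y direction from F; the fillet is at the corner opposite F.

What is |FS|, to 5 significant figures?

51.230

F is at the origin; FL is horizontal with |FL| = 46.5 and L on the +x side, so L = (46.500, 0.0000). F and Z share the same x with |FZ| = 33.5 and Z on the +y side, so Z = (0.0000, 33.500). The virtual corner opposite F is at (46.500, 33.500). A1 meets LS tangentially, so VS is at right angles to LS and A1 meets UZ tangentially, so VU is at right angles to UZ, with radius 12.0, so the center V sits 12.0 in from both sides at V = (34.500, 21.500). That places the tangent points at S = (46.500, 21.500) on LS and U = (34.500, 33.500) on UZ. Then |FS| = |S − F| = 51.230.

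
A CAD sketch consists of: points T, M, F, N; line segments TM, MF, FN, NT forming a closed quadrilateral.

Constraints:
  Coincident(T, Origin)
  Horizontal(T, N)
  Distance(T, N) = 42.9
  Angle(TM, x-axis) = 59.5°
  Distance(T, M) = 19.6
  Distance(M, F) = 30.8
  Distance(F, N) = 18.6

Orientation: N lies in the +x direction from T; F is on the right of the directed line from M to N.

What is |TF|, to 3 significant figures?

28.1

T is at the origin; TN is horizontal with |TN| = 42.9 and N in +x, so N = (42.9, 0). TM runs at 59.5° with |TM| = 19.6, so M = (9.95, 16.9). F is determined by |MF| = 30.8 and |FN| = 18.6 together: it lies at the intersection of circle(M, 30.8) and circle(N, 18.6). With |MN| = 37.0, the foot of the radical line on MN is 26.7 from M and the perpendicular offset is √(30.8² − 26.7²) = 15.4. Taking the right-of-MN solution: F = (26.6, -9.01).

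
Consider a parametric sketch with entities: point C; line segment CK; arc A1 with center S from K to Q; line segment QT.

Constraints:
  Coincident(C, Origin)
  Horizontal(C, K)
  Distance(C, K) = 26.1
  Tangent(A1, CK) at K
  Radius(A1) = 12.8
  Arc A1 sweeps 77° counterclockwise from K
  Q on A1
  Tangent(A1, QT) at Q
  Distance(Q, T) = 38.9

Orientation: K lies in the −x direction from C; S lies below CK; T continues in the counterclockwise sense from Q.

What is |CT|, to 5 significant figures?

67.279

C is at the origin; CK is horizontal with |CK| = 26.1 and K on the −x side, so K = (-26.100, 0.0000). Since A1 is tangent to CK there, SK ⟂ CK, so S = K + (0, -12.8) = (-26.100, -12.800). On A1, K sits at bearing 90° from S; a 77° counterclockwise sweep puts Q at bearing 167°, so Q = S + 12.8·(cos 167°, sin 167°) = (-38.572, -9.9206). A1 meets QT tangentially, so SQ is at right angles to QT, so QT runs along (−sin 167°, cos 167°); with |QT| = 38.9, T = (-47.323, -47.824). Then |CT| = |T − C| = 67.279.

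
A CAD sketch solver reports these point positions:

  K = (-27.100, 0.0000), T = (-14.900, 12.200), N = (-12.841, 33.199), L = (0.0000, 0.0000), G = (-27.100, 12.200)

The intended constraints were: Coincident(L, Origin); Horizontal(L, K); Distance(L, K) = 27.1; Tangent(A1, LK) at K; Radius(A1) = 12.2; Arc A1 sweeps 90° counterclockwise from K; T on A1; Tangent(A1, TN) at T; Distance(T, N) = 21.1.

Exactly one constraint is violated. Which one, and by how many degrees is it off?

Tangent(A1, TN) at T — off by 5.60°.

L = (0.00, 0.00) ✓; L.y = 0.00, K.y = 0.00 ✓; |LK| = 27.10 ✓; ∠(GK, KL) = 90.00° ✓; |GK| = 12.20 ✓; bearing(G→T) − bearing(G→K) = 90.00° ✓; |GT| = 12.20 ✓; ∠(GT, TN) = 95.60° ✗; |TN| = 21.10 ✓.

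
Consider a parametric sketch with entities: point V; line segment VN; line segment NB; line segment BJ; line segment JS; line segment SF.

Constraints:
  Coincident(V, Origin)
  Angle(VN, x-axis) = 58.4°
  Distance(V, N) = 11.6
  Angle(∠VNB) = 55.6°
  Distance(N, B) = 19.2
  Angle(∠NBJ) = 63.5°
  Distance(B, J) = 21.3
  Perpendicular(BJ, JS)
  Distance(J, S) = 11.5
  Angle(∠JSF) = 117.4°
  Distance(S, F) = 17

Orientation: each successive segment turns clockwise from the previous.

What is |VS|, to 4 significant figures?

8.374

V is at the origin; VN runs at 58.4° with length 11.6, so N = (6.078, 9.880). ∠VNB = 55.6° gives NB at -66.00° from the x-axis; with |NB| = 19.2, B = (13.89, -7.660). ∠NBJ = 63.5° gives BJ at 177.5° from the x-axis; with |BJ| = 21.3, J = (-7.392, -6.731). The perpendicularity gives JS at right angles to BJ, so JS runs at 87.50°; with |JS| = 11.5, S = (-6.891, 4.758). Then |VS| = |S − V| = 8.374.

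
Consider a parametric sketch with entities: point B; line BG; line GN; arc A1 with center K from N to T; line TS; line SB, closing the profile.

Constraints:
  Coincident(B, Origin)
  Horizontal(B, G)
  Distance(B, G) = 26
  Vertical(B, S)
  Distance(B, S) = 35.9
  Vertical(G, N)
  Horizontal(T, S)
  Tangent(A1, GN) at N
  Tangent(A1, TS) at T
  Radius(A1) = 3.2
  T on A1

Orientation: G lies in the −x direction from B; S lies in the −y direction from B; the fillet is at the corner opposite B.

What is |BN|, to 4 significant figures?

41.78

B is at the origin; B and G share the same y with |BG| = 26.0 and G on the −x side, so G = (-26.00, 0.000). B and S share the same x with |BS| = 35.9 and S on the −y side, so S = (0.000, -35.90). The virtual corner opposite B is at (-26.00, -35.90). Tangency of A1 to GN means the radius KN is perpendicular to GN and tangency of A1 to TS means the radius KT is perpendicular to TS, with radius 3.2, so the center K sits 3.2 in from both sides at K = (-22.80, -32.70). That places the tangent points at N = (-26.00, -32.70) on GN and T = (-22.80, -35.90) on TS. Then |BN| = |N − B| = 41.78.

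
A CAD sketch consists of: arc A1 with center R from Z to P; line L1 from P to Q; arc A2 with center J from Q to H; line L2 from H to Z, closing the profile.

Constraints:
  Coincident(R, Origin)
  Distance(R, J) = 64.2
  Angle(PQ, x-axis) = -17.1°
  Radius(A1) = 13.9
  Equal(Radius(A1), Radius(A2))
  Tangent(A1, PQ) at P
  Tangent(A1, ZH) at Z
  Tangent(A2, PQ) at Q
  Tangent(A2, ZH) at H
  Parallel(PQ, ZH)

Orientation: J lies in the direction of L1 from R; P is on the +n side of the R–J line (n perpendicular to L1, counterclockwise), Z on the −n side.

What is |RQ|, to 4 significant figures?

65.69

The slot axis is L1's direction at -17.1°, so u = (cos -17.1°, sin -17.1°) = (0.9558, -0.2940) and n = (−sin -17.1°, cos -17.1°) = (0.2940, 0.9558). R is at the origin and J lies 64.2 along u from R, so J = 64.2·u = (61.36, -18.88). Tangency of A1 to both parallel lines with radius 13.9 puts P and Z at R ± 13.9·n: P = (4.087, 13.29), Z = (-4.087, -13.29). Equal radii place Q and H the same way about J: Q = J + 13.9·n = (65.45, -5.592), H = J − 13.9·n = (57.27, -32.16). Then |RQ| = |Q − R| = 65.69.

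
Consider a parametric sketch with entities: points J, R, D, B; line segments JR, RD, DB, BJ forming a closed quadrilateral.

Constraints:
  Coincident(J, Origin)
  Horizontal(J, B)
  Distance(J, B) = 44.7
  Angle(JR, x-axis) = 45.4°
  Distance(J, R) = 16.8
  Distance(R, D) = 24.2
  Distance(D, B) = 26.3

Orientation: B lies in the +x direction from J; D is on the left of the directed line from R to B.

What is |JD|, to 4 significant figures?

40.58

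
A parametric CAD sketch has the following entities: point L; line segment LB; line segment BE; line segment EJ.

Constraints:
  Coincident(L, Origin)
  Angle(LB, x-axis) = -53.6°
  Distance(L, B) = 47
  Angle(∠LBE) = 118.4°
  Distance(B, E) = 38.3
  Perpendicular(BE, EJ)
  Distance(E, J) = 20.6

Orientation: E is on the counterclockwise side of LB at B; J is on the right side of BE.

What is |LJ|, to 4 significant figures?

86.69

L is at the origin; LB runs at -53.6° with length 47.0, so B = 47.0·(cos -53.6°, sin -53.6°) = (27.89, -37.83). ∠LBE = 118.4°, so BE runs at -53.6° + (180° − 118.4°) = 8.000° from the x-axis; with |BE| = 38.3, E = B + 38.3·(cos 8.000°, sin 8.000°) = (65.82, -32.50). The perpendicularity gives EJ at right angles to BE; with |EJ| = 20.6 on the right of BE, J = E + 20.6·(0.1392, -0.9903) = (68.68, -52.90). Then |LJ| = |J − L| = 86.69.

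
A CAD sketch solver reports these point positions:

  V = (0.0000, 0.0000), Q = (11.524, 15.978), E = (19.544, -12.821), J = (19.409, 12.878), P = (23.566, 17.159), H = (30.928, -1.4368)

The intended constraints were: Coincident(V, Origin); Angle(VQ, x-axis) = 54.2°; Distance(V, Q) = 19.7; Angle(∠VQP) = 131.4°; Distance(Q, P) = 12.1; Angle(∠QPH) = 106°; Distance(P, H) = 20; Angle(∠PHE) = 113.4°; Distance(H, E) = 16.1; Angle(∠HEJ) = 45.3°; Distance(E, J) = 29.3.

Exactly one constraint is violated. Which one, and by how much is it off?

Distance(E, J) = 29.3 — off by 3.60.

V = (0.00, 0.00) ✓; VQ at 54.20° ✓; |VQ| = 19.70 ✓; ∠VQP = 131.4° ✓; |QP| = 12.10 ✓; ∠QPH = 106.0° ✓; |PH| = 20.00 ✓; ∠PHE = 113.4° ✓; |HE| = 16.10 ✓; ∠HEJ = 45.30° ✓; |EJ| = 25.70 ✗.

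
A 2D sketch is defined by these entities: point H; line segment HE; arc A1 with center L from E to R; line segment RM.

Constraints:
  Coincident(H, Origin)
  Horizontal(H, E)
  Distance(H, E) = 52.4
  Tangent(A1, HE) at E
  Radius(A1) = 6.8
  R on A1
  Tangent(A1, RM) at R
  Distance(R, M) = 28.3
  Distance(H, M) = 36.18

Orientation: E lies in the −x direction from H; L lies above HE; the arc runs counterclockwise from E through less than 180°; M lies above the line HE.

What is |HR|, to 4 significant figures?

47.49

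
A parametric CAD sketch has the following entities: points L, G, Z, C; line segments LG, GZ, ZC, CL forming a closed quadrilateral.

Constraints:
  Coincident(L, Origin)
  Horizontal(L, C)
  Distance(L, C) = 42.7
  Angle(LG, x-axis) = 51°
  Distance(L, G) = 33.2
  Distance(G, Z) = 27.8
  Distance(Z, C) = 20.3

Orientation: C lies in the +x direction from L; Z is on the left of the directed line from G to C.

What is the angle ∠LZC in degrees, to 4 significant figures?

52.67°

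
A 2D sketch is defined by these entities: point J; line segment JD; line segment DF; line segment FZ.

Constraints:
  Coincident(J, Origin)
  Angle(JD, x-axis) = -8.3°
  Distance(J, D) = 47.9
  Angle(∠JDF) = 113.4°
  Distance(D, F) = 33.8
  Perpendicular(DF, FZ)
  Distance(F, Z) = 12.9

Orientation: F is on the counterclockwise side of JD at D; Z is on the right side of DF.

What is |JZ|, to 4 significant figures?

77.61

J is at the origin; JD runs at -8.3° with length 47.9, so D = 47.9·(cos -8.3°, sin -8.3°) = (47.40, -6.915). ∠JDF = 113.4°, so DF runs at -8.3° + (180° − 113.4°) = 58.30° from the x-axis; with |DF| = 33.8, F = D + 33.8·(cos 58.30°, sin 58.30°) = (65.16, 21.84). DF is perpendicular to FZ; with |FZ| = 12.9 on the right of DF, Z = F + 12.9·(0.8508, -0.5255) = (76.13, 15.06). Then |JZ| = |Z − J| = 77.61.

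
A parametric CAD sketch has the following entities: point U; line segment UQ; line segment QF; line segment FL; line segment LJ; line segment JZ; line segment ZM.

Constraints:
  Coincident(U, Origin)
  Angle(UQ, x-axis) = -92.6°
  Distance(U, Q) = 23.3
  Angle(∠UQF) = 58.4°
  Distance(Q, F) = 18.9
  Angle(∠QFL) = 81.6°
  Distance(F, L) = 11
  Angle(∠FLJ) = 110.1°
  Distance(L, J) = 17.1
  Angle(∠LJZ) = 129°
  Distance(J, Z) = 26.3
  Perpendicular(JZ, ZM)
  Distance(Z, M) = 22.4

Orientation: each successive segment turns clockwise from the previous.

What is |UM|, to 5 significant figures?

43.324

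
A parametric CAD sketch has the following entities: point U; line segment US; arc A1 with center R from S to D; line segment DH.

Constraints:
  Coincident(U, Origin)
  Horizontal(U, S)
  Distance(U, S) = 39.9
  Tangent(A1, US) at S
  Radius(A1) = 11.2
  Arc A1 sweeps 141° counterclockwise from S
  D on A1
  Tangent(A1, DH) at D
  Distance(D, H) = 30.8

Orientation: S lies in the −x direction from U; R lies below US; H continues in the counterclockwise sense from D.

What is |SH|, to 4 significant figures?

42.76

U is at the origin; US is horizontal with |US| = 39.9 and S on the −x side, so S = (-39.90, 0.000). The tangent condition forces RS to be normal to US, so R = S + (0, -11.2) = (-39.90, -11.20). On A1, S sits at bearing 90° from R; a 141° counterclockwise sweep puts D at bearing 231°, so D = R + 11.2·(cos 231°, sin 231°) = (-46.95, -19.90). Since A1 is tangent to DH there, RD ⟂ DH, so DH runs along (−sin 231°, cos 231°); with |DH| = 30.8, H = (-23.01, -39.29). Then |SH| = |H − S| = 42.76.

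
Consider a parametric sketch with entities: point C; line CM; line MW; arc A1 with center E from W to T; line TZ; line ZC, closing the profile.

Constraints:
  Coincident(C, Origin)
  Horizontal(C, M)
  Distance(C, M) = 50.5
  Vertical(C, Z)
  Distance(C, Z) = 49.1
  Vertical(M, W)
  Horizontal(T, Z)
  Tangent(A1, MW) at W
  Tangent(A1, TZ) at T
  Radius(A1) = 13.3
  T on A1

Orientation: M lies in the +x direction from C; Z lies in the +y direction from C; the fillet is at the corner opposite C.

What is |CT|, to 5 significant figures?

61.601

C is at the origin; C and M share the same y with |CM| = 50.5 and M on the +x side, so M = (50.500, 0.0000). CZ is vertical with |CZ| = 49.1 and Z on the +y side, so Z = (0.0000, 49.100). The virtual corner opposite C is at (50.500, 49.100). The tangent condition forces EW to be normal to MW and tangency of A1 to TZ means the radius ET is perpendicular to TZ, with radius 13.3, so the center E sits 13.3 in from both sides at E = (37.200, 35.800). That places the tangent points at W = (50.500, 35.800) on MW and T = (37.200, 49.100) on TZ. Then |CT| = |T − C| = 61.601.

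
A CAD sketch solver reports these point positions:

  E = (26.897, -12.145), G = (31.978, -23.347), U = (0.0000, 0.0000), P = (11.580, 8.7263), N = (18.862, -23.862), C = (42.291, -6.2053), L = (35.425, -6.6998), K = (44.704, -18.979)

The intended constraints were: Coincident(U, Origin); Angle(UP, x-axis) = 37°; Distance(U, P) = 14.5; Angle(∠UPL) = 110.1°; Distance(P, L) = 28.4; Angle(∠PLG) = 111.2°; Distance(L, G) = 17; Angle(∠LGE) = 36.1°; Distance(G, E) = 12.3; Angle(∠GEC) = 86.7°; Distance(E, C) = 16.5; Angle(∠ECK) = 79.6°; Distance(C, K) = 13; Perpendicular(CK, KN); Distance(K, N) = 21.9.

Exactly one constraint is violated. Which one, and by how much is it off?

Distance(K, N) = 21.9 — off by 4.40.

U = (0.00, 0.00) ✓; UP at 37.00° ✓; |UP| = 14.50 ✓; ∠UPL = 110.1° ✓; |PL| = 28.40 ✓; ∠PLG = 111.2° ✓; |LG| = 17.00 ✓; ∠LGE = 36.10° ✓; |GE| = 12.30 ✓; ∠GEC = 86.70° ✓; |EC| = 16.50 ✓; ∠ECK = 79.60° ✓; |CK| = 13.00 ✓; ∠(CK, KN) = 90.00° ✓; |KN| = 26.30 ✗.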